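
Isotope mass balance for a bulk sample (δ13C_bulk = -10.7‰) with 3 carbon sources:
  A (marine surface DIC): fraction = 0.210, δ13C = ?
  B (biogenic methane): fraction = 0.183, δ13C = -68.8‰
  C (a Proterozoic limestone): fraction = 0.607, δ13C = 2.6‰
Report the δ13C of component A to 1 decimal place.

1.5‰

Isotope mass balance: δ_bulk = Σ fᵢ·δᵢ.
-10.7 = 0.210×δ_A + 0.183×(-68.8) + 0.607×(2.6)
0.210·δ_A = -10.7 − (-11.012) = 0.312
δ_A = 0.312 / 0.210 = 1.49‰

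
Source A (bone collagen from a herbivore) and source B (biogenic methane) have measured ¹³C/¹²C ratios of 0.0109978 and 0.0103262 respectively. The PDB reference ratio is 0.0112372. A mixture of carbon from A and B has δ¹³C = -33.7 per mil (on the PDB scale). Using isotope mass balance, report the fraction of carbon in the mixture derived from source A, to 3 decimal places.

δ_A = (0.0109978/0.0112372 − 1)×1000 = (0.978696 − 1)×1000 = -21.304 per mil
δ_B = (0.0103262/0.0112372 − 1)×1000 = (0.918930 − 1)×1000 = -81.070 per mil
f_A = (δ_mix − δ_B)/(δ_A − δ_B) = (-33.7 − (-81.070))/(-21.304 − (-81.070))
f_A = 47.370 / 59.766 = 0.7926

0.793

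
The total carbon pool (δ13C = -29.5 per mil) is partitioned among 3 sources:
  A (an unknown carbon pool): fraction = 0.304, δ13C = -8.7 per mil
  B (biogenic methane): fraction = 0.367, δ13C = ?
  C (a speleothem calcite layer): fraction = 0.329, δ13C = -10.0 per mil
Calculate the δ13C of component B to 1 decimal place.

-64.2 per mil

Isotope mass balance: δ_bulk = Σ fᵢ·δᵢ.
-29.5 = 0.304×(-8.7) + 0.367×δ_B + 0.329×(-10.0)
0.367·δ_B = -29.5 − (-5.935) = -23.565
δ_B = -23.565 / 0.367 = -64.21 per mil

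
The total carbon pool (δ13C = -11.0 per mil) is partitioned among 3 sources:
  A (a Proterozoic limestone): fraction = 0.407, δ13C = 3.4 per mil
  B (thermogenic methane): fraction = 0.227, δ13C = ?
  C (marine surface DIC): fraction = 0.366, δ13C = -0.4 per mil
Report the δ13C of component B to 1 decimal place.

-53.9 per mil

Isotope mass balance: δ_bulk = Σ fᵢ·δᵢ.
-11.0 = 0.407×(3.4) + 0.227×δ_B + 0.366×(-0.4)
0.227·δ_B = -11.0 − (1.237) = -12.237
δ_B = -12.237 / 0.227 = -53.91 per mil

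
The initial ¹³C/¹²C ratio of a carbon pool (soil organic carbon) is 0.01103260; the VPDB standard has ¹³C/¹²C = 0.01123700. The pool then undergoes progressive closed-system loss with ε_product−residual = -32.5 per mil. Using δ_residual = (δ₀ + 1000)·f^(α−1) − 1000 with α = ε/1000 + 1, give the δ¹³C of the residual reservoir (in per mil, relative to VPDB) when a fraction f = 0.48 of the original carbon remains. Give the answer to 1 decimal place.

δ₀ = (0.01103260/0.01123700 − 1)×1000 = (0.981810 − 1)×1000 = -18.190 per mil
α − 1 = ε/1000 = -0.0325
f^(α−1) = 0.48^(-0.0325) = 1.024141
δ_res = (-18.190 + 1000) × 1.024141 − 1000 = 1005.512 − 1000 = 5.51 per mil

5.5 per mil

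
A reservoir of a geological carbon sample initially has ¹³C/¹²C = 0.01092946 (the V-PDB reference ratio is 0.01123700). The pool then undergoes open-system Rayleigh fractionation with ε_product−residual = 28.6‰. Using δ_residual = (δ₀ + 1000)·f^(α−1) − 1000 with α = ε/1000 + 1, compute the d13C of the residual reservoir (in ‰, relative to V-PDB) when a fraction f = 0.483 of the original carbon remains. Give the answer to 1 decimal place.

δ₀ = (0.01092946/0.01123700 − 1)×1000 = (0.972631 − 1)×1000 = -27.369‰
α − 1 = ε/1000 = 0.0286
f^(α−1) = 0.483^(0.0286) = 0.979402
δ_res = (-27.369 + 1000) × 0.979402 − 1000 = 952.597 − 1000 = -47.40‰

-47.4‰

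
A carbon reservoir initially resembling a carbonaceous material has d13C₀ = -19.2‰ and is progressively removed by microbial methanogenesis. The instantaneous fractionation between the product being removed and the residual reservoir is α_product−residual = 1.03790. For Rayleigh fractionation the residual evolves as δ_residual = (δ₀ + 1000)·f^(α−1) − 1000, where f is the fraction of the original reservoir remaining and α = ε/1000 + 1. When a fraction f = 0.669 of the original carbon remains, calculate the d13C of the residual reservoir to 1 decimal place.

Rayleigh residual: δ_res = (δ₀ + 1000)·f^(α−1) − 1000
α − 1 = 0.03790
f^(α−1) = 0.669^(0.03790) = 0.984881
δ_res = (-19.2 + 1000) × 0.984881 − 1000 = 965.971 − 1000 = -34.03‰

-34.0‰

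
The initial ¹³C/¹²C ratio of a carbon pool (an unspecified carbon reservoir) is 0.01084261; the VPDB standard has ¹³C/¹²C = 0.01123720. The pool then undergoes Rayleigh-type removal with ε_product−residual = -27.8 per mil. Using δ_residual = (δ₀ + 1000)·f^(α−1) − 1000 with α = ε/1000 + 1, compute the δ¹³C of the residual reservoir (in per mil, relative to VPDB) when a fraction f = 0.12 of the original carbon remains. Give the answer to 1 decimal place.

23.5 per mil

δ₀ = (0.01084261/0.01123720 − 1)×1000 = (0.964885 − 1)×1000 = -35.115 per mil
α − 1 = ε/1000 = -0.0278
f^(α−1) = 0.12^(-0.0278) = 1.060715
δ_res = (-35.115 + 1000) × 1.060715 − 1000 = 1023.469 − 1000 = 23.47 per mil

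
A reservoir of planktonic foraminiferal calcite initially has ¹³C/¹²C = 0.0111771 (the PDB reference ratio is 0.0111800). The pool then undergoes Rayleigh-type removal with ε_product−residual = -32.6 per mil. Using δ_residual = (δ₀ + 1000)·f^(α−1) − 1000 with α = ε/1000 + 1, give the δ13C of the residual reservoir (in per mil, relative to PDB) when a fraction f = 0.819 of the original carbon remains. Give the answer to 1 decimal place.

δ₀ = (0.0111771/0.0111800 − 1)×1000 = (0.999741 − 1)×1000 = -0.259 per mil
α − 1 = ε/1000 = -0.0326
f^(α−1) = 0.819^(-0.0326) = 1.006531
δ_res = (-0.259 + 1000) × 1.006531 − 1000 = 1006.269 − 1000 = 6.27 per mil

6.3 per mil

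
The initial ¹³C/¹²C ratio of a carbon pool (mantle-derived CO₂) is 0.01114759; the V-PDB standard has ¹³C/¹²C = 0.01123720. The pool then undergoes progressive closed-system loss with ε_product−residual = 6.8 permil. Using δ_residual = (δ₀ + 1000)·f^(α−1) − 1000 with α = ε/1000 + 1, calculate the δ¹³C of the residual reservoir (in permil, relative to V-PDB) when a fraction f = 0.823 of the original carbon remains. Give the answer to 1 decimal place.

δ₀ = (0.01114759/0.01123720 − 1)×1000 = (0.992026 − 1)×1000 = -7.974 permil
α − 1 = ε/1000 = 0.0068
f^(α−1) = 0.823^(0.0068) = 0.998676
δ_res = (-7.974 + 1000) × 0.998676 − 1000 = 990.712 − 1000 = -9.29 permil

-9.3 permil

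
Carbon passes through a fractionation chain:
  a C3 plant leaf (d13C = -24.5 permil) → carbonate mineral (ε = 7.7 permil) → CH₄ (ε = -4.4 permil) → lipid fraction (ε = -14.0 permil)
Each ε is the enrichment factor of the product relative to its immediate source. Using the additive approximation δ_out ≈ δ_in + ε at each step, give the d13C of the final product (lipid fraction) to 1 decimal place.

-35.2 permil

step 1: δ ≈ -24.5 + (7.7) = -16.8 permil
step 2: δ ≈ -16.8 + (-4.4) = -21.2 permil
step 3: δ ≈ -21.2 + (-14.0) = -35.2 permil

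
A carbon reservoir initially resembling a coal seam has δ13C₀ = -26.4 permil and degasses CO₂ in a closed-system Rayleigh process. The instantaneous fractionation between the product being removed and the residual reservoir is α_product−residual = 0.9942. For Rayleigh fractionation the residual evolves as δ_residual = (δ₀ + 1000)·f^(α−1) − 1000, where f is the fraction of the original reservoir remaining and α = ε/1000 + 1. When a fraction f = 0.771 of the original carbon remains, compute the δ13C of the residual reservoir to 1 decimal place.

Rayleigh residual: δ_res = (δ₀ + 1000)·f^(α−1) − 1000
α − 1 = -0.00580
f^(α−1) = 0.771^(-0.00580) = 1.001510
δ_res = (-26.4 + 1000) × 1.001510 − 1000 = 975.070 − 1000 = -24.93 permil

-24.9 permil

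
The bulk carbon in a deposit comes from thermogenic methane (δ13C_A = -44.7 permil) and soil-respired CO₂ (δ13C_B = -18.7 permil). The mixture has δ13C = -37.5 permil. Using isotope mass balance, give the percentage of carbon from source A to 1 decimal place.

72.3%

δ_mix = f_A·δ_A + (1 − f_A)·δ_B  ⇒  f_A = (δ_mix − δ_B)/(δ_A − δ_B)
f_A = (-37.5 − (-18.7)) / (-44.7 − (-18.7))
f_A = -18.8 / -26.0 = 0.7231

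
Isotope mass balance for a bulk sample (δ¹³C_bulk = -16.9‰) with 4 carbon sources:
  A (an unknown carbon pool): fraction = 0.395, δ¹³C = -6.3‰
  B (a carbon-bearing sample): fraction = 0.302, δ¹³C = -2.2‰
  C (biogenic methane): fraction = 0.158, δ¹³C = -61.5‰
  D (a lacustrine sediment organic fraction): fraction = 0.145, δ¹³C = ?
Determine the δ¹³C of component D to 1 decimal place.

Isotope mass balance: δ_bulk = Σ fᵢ·δᵢ.
-16.9 = 0.395×(-6.3) + 0.302×(-2.2) + 0.158×(-61.5) + 0.145×δ_D
0.145·δ_D = -16.9 − (-12.870) = -4.030
δ_D = -4.030 / 0.145 = -27.79‰

-27.8‰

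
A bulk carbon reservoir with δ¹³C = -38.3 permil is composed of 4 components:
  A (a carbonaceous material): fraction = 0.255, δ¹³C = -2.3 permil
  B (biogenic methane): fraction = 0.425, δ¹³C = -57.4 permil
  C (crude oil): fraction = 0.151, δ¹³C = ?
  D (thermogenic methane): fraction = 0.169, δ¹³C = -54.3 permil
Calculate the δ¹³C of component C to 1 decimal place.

Isotope mass balance: δ_bulk = Σ fᵢ·δᵢ.
-38.3 = 0.255×(-2.3) + 0.425×(-57.4) + 0.151×δ_C + 0.169×(-54.3)
0.151·δ_C = -38.3 − (-34.158) = -4.142
δ_C = -4.142 / 0.151 = -27.43 permil

-27.4 permil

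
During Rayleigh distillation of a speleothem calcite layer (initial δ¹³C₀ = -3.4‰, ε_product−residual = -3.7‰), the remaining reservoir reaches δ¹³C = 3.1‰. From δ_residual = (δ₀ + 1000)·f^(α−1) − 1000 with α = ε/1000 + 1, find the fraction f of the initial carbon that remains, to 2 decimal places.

0.17

α − 1 = ε/1000 = -0.0037
(δ_res + 1000)/(δ₀ + 1000) = (3.1 + 1000)/(-3.4 + 1000) = 1003.1/996.6 = 1.006522
f = 1.006522^(1/-0.0037) = exp(ln(1.006522)/-0.0037) = exp(0.00650/-0.0037)
f = exp(-1.7570) = 0.1726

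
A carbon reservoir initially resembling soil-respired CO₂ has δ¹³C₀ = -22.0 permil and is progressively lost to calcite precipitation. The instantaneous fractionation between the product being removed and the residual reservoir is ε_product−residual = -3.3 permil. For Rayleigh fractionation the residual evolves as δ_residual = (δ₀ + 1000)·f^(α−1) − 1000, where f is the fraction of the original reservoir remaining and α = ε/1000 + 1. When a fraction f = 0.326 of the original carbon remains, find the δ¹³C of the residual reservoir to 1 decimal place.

Rayleigh residual: δ_res = (δ₀ + 1000)·f^(α−1) − 1000
α = ε/1000 + 1 = 0.99670, so α − 1 = -0.00330
f^(α−1) = 0.326^(-0.00330) = 1.003706
δ_res = (-22.0 + 1000) × 1.003706 − 1000 = 981.624 − 1000 = -18.38 permil

-18.4 permil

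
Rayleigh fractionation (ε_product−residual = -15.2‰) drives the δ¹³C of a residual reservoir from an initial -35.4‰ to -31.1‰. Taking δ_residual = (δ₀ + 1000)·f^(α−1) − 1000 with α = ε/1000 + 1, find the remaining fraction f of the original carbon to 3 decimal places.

α − 1 = ε/1000 = -0.0152
(δ_res + 1000)/(δ₀ + 1000) = (-31.1 + 1000)/(-35.4 + 1000) = 968.9/964.6 = 1.004458
f = 1.004458^(1/-0.0152) = exp(ln(1.004458)/-0.0152) = exp(0.00445/-0.0152)
f = exp(-0.2926) = 0.7463

0.746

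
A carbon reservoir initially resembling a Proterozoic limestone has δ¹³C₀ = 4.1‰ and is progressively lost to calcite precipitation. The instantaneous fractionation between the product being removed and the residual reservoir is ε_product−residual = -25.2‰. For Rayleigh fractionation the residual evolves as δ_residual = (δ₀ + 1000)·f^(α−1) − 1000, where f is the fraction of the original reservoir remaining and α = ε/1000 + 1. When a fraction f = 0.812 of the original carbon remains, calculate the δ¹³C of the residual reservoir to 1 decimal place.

9.4‰

Rayleigh residual: δ_res = (δ₀ + 1000)·f^(α−1) − 1000
α = ε/1000 + 1 = 0.97480, so α − 1 = -0.02520
f^(α−1) = 0.812^(-0.02520) = 1.005262
δ_res = (4.1 + 1000) × 1.005262 − 1000 = 1009.383 − 1000 = 9.38‰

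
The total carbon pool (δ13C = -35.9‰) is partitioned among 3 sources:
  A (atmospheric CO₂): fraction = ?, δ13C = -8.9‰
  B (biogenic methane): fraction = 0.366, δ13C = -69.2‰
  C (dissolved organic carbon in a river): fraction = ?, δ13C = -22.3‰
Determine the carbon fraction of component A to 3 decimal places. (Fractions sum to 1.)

Let f_A and f_C be the unknown fractions; fractions sum to 1 so f_A + f_C = 0.634.
Mass balance: Σ fᵢ·δᵢ = δ_bulk ⇒ f_A·(-8.9) + f_C·(-22.3) = -35.9 − (-25.327) = -10.573
Substitute f_C = 0.634 − f_A:
f_A·(-8.9 − -22.3) = -10.573 − 0.634×(-22.3) = 3.565
f_A = 3.565 / 13.4 = 0.2661

0.266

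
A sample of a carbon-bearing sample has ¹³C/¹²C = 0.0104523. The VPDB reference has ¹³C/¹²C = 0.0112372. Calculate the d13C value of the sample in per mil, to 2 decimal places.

-69.85 per mil

d13C = (R_sample / R_standard − 1) × 1000
R_sample / R_standard = 0.0104523 / 0.0112372 = 0.930152
d13C = (0.930152 − 1) × 1000 = -69.848 per mil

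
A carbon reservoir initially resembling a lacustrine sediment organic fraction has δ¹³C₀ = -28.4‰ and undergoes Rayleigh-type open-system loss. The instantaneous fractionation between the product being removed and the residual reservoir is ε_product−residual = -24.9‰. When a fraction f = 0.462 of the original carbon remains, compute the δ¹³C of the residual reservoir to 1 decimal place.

-9.5‰

Rayleigh residual: δ_res = (δ₀ + 1000)·f^(α−1) − 1000
α = ε/1000 + 1 = 0.97510, so α − 1 = -0.02490
f^(α−1) = 0.462^(-0.02490) = 1.019414
δ_res = (-28.4 + 1000) × 1.019414 − 1000 = 990.462 − 1000 = -9.54‰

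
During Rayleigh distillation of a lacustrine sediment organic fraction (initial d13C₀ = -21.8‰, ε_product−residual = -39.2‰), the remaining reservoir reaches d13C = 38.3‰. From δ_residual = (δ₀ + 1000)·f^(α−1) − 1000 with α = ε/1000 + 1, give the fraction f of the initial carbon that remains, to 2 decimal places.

α − 1 = ε/1000 = -0.0392
(δ_res + 1000)/(δ₀ + 1000) = (38.3 + 1000)/(-21.8 + 1000) = 1038.3/978.2 = 1.061439
f = 1.061439^(1/-0.0392) = exp(ln(1.061439)/-0.0392) = exp(0.05963/-0.0392)
f = exp(-1.5211) = 0.2185

0.22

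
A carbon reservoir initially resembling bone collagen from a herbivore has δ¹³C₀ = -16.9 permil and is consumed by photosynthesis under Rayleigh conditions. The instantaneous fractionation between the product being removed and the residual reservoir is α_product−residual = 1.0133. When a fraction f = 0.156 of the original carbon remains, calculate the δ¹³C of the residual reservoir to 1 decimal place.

Rayleigh residual: δ_res = (δ₀ + 1000)·f^(α−1) − 1000
α − 1 = 0.01330
f^(α−1) = 0.156^(0.01330) = 0.975593
δ_res = (-16.9 + 1000) × 0.975593 − 1000 = 959.105 − 1000 = -40.89 permil

-40.9 permil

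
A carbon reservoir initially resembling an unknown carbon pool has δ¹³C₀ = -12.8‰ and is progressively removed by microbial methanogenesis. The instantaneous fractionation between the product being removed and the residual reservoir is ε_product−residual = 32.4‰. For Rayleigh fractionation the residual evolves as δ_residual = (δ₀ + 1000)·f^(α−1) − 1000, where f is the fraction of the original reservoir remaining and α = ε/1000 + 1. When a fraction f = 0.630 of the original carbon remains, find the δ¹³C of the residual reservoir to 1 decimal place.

Rayleigh residual: δ_res = (δ₀ + 1000)·f^(α−1) − 1000
α = ε/1000 + 1 = 1.03240, so α − 1 = 0.03240
f^(α−1) = 0.630^(0.03240) = 0.985142
δ_res = (-12.8 + 1000) × 0.985142 − 1000 = 972.532 − 1000 = -27.47‰

-27.5‰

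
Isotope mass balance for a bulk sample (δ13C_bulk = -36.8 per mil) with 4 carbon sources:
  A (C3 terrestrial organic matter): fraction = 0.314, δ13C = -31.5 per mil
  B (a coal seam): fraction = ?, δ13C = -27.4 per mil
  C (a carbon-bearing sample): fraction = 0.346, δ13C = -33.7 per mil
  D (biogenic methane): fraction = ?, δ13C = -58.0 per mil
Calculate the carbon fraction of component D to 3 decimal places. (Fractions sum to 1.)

0.194

Let f_D and f_B be the unknown fractions; fractions sum to 1 so f_D + f_B = 0.340.
Mass balance: Σ fᵢ·δᵢ = δ_bulk ⇒ f_D·(-58.0) + f_B·(-27.4) = -36.8 − (-21.551) = -15.249
Substitute f_B = 0.340 − f_D:
f_D·(-58.0 − -27.4) = -15.249 − 0.340×(-27.4) = -5.933
f_D = -5.933 / -30.6 = 0.1939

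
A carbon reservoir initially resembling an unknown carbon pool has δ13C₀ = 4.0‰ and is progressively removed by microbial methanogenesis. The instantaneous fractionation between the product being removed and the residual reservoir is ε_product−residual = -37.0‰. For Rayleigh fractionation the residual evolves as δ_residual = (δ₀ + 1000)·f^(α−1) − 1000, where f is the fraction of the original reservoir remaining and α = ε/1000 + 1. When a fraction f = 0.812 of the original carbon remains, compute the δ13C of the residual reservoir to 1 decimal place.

11.8‰

Rayleigh residual: δ_res = (δ₀ + 1000)·f^(α−1) − 1000
α = ε/1000 + 1 = 0.96300, so α − 1 = -0.03700
f^(α−1) = 0.812^(-0.03700) = 1.007735
δ_res = (4.0 + 1000) × 1.007735 − 1000 = 1011.766 − 1000 = 11.77‰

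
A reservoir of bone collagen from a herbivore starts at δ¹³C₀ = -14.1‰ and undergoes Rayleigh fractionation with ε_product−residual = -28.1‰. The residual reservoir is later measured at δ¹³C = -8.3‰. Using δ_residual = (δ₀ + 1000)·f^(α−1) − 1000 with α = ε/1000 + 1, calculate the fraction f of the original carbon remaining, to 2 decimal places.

0.81

α − 1 = ε/1000 = -0.0281
(δ_res + 1000)/(δ₀ + 1000) = (-8.3 + 1000)/(-14.1 + 1000) = 991.7/985.9 = 1.005883
f = 1.005883^(1/-0.0281) = exp(ln(1.005883)/-0.0281) = exp(0.00587/-0.0281)
f = exp(-0.2087) = 0.8116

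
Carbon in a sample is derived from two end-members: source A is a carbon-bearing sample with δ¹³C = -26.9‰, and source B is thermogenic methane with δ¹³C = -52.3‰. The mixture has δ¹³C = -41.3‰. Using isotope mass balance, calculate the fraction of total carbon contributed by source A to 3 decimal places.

0.433

δ_mix = f_A·δ_A + (1 − f_A)·δ_B  ⇒  f_A = (δ_mix − δ_B)/(δ_A − δ_B)
f_A = (-41.3 − (-52.3)) / (-26.9 − (-52.3))
f_A = 11.0 / 25.4 = 0.4331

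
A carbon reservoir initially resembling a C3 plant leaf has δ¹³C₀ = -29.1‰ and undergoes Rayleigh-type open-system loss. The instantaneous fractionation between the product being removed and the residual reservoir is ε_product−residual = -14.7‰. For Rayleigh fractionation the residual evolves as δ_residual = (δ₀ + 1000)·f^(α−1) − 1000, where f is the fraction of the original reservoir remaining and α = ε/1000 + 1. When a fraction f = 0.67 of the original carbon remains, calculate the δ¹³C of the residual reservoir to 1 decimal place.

-23.4‰

Rayleigh residual: δ_res = (δ₀ + 1000)·f^(α−1) − 1000
α = ε/1000 + 1 = 0.98530, so α − 1 = -0.01470
f^(α−1) = 0.67^(-0.01470) = 1.005904
δ_res = (-29.1 + 1000) × 1.005904 − 1000 = 976.633 − 1000 = -23.37‰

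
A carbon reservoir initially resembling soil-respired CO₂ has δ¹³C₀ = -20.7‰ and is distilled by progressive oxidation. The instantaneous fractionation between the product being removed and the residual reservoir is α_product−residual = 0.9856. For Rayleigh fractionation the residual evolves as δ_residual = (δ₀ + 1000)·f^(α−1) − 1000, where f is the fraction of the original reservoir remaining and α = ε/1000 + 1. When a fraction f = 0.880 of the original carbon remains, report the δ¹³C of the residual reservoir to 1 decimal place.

Rayleigh residual: δ_res = (δ₀ + 1000)·f^(α−1) − 1000
α − 1 = -0.01440
f^(α−1) = 0.880^(-0.01440) = 1.001842
δ_res = (-20.7 + 1000) × 1.001842 − 1000 = 981.104 − 1000 = -18.90‰

-18.9‰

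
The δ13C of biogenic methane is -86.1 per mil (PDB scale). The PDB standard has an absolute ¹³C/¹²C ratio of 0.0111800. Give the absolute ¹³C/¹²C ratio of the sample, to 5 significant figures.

R_sample = R_standard × (δ13C/1000 + 1)
R_sample = 0.0111800 × (-86.1/1000 + 1) = 0.0111800 × 0.913900
R_sample = 0.0102174

0.010217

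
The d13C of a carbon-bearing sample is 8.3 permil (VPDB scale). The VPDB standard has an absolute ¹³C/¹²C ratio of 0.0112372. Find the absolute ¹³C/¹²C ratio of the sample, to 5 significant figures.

R_sample = R_standard × (d13C/1000 + 1)
R_sample = 0.0112372 × (8.3/1000 + 1) = 0.0112372 × 1.008300
R_sample = 0.0113305

0.011330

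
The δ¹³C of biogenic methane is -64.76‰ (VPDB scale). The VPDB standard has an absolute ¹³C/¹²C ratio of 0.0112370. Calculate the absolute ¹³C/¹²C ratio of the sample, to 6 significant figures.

R_sample = R_standard × (δ¹³C/1000 + 1)
R_sample = 0.0112370 × (-64.76/1000 + 1) = 0.0112370 × 0.935240
R_sample = 0.0105093

0.0105093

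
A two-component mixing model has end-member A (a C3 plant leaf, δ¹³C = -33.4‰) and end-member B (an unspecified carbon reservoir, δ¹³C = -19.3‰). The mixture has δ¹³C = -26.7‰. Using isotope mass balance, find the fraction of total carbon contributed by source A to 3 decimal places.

δ_mix = f_A·δ_A + (1 − f_A)·δ_B  ⇒  f_A = (δ_mix − δ_B)/(δ_A − δ_B)
f_A = (-26.7 − (-19.3)) / (-33.4 − (-19.3))
f_A = -7.4 / -14.1 = 0.5248

0.525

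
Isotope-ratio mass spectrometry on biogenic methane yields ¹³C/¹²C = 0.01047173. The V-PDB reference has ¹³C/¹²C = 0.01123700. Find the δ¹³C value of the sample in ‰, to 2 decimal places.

-68.10‰

δ¹³C = (R_sample / R_standard − 1) × 1000
R_sample / R_standard = 0.01047173 / 0.01123700 = 0.931897
δ¹³C = (0.931897 − 1) × 1000 = -68.103‰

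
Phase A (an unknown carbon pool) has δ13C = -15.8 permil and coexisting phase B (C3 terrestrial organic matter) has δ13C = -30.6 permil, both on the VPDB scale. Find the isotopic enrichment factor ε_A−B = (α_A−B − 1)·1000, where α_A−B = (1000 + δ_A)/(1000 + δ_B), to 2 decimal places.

15.27 permil

α_A−B = (1000 + -15.8) / (1000 + -30.6) = 984.2 / 969.4 = 1.015267
ε_A−B = (1.015267 − 1) × 1000 = 15.267 permil
(The approximation ε ≈ δ_A − δ_B would give 14.8 permil.)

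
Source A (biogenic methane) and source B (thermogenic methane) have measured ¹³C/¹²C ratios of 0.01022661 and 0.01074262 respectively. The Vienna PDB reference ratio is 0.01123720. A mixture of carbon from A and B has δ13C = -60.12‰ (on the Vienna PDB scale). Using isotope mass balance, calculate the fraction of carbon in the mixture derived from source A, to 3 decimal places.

δ_A = (0.01022661/0.01123720 − 1)×1000 = (0.910067 − 1)×1000 = -89.933‰
δ_B = (0.01074262/0.01123720 − 1)×1000 = (0.955987 − 1)×1000 = -44.013‰
f_A = (δ_mix − δ_B)/(δ_A − δ_B) = (-60.12 − (-44.013))/(-89.933 − (-44.013))
f_A = -16.107 / -45.920 = 0.3508

0.351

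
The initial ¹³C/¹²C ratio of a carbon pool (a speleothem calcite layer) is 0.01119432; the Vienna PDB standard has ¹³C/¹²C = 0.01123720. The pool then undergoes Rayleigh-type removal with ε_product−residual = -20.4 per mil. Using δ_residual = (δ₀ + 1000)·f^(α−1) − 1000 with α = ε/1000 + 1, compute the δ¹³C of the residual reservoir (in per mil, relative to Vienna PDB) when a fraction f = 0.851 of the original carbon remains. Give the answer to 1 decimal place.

δ₀ = (0.01119432/0.01123720 − 1)×1000 = (0.996184 − 1)×1000 = -3.816 per mil
α − 1 = ε/1000 = -0.0204
f^(α−1) = 0.851^(-0.0204) = 1.003297
δ_res = (-3.816 + 1000) × 1.003297 − 1000 = 999.468 − 1000 = -0.53 per mil

-0.5 per mil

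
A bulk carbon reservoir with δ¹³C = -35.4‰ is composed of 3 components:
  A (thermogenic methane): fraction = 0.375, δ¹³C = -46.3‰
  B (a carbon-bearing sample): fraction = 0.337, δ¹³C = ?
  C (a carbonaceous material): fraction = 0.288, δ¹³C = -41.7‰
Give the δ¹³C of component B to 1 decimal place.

Isotope mass balance: δ_bulk = Σ fᵢ·δᵢ.
-35.4 = 0.375×(-46.3) + 0.337×δ_B + 0.288×(-41.7)
0.337·δ_B = -35.4 − (-29.372) = -6.028
δ_B = -6.028 / 0.337 = -17.89‰

-17.9‰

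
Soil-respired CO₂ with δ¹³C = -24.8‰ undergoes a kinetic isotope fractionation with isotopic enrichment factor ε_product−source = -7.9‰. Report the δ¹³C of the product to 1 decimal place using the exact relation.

Exactly, δ_product = (δ_source + 1000)·(ε/1000 + 1) − 1000.
δ_product = (-24.8 + 1000) × (-7.9/1000 + 1) − 1000
δ_product = -32.50‰

-32.5‰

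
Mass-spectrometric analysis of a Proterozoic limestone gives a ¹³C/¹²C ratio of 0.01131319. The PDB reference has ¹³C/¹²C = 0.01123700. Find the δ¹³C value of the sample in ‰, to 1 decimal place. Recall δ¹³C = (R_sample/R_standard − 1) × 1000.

6.8‰

δ¹³C = (R_sample / R_standard − 1) × 1000
R_sample / R_standard = 0.01131319 / 0.01123700 = 1.006780
δ¹³C = (1.006780 − 1) × 1000 = 6.78‰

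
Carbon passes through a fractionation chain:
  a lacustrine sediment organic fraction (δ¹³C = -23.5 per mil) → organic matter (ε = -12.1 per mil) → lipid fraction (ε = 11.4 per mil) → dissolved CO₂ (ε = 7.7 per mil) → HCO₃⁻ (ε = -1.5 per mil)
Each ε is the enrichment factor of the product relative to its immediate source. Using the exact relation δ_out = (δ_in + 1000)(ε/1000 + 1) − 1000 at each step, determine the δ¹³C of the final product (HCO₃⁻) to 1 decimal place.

step 1: δ = (-23.50 + 1000)·(-12.1/1000 + 1) − 1000 = -35.32 per mil
step 2: δ = (-35.32 + 1000)·(11.4/1000 + 1) − 1000 = -24.32 per mil
step 3: δ = (-24.32 + 1000)·(7.7/1000 + 1) − 1000 = -16.81 per mil
step 4: δ = (-16.81 + 1000)·(-1.5/1000 + 1) − 1000 = -18.28 per mil

-18.3 per mil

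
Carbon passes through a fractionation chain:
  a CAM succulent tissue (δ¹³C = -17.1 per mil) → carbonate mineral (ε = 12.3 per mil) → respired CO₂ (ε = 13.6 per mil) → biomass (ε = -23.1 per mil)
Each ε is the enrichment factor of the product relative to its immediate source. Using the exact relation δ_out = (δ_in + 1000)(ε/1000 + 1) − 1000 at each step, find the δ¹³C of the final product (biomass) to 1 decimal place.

-14.8 per mil

step 1: δ = (-17.10 + 1000)·(12.3/1000 + 1) − 1000 = -5.01 per mil
step 2: δ = (-5.01 + 1000)·(13.6/1000 + 1) − 1000 = 8.52 per mil
step 3: δ = (8.52 + 1000)·(-23.1/1000 + 1) − 1000 = -14.78 per mil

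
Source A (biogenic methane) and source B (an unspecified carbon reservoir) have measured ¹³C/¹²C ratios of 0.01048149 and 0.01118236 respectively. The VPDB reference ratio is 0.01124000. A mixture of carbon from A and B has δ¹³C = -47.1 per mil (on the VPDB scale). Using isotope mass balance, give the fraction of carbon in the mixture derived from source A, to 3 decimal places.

δ_A = (0.01048149/0.01124000 − 1)×1000 = (0.932517 − 1)×1000 = -67.483 per mil
δ_B = (0.01118236/0.01124000 − 1)×1000 = (0.994872 − 1)×1000 = -5.128 per mil
f_A = (δ_mix − δ_B)/(δ_A − δ_B) = (-47.1 − (-5.128))/(-67.483 − (-5.128))
f_A = -41.972 / -62.355 = 0.6731

0.673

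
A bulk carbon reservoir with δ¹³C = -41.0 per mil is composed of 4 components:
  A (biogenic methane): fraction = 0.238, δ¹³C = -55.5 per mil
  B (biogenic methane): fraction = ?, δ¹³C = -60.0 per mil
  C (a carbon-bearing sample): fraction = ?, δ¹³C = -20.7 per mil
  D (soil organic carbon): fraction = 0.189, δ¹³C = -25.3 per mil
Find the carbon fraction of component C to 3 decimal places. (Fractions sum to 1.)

Let f_C and f_B be the unknown fractions; fractions sum to 1 so f_C + f_B = 0.573.
Mass balance: Σ fᵢ·δᵢ = δ_bulk ⇒ f_C·(-20.7) + f_B·(-60.0) = -41.0 − (-17.991) = -23.009
Substitute f_B = 0.573 − f_C:
f_C·(-20.7 − -60.0) = -23.009 − 0.573×(-60.0) = 11.371
f_C = 11.371 / 39.3 = 0.2893

0.289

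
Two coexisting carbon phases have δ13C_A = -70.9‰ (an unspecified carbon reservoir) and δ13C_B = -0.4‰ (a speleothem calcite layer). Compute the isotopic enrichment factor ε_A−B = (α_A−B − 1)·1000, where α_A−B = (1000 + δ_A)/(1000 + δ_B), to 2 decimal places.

-70.53‰

α_A−B = (1000 + -70.9) / (1000 + -0.4) = 929.1 / 999.6 = 0.929472
ε_A−B = (0.929472 − 1) × 1000 = -70.528‰
(The approximation ε ≈ δ_A − δ_B would give -70.5‰.)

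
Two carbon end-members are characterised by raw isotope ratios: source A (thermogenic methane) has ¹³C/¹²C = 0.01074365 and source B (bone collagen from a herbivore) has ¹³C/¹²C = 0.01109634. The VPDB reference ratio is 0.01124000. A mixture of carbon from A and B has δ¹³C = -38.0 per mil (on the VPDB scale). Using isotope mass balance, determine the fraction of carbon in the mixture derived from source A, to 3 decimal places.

δ_A = (0.01074365/0.01124000 − 1)×1000 = (0.955841 − 1)×1000 = -44.159 per mil
δ_B = (0.01109634/0.01124000 − 1)×1000 = (0.987219 − 1)×1000 = -12.781 per mil
f_A = (δ_mix − δ_B)/(δ_A − δ_B) = (-38.0 − (-12.781))/(-44.159 − (-12.781))
f_A = -25.219 / -31.378 = 0.8037

0.804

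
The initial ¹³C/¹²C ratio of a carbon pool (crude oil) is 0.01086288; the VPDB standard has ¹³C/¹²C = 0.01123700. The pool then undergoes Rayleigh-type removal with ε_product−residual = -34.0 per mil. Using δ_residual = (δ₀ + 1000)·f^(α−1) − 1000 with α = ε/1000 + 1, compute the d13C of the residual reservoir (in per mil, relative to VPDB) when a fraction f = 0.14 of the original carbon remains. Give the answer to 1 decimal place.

δ₀ = (0.01086288/0.01123700 − 1)×1000 = (0.966706 − 1)×1000 = -33.294 per mil
α − 1 = ε/1000 = -0.0340
f^(α−1) = 0.14^(-0.0340) = 1.069133
δ_res = (-33.294 + 1000) × 1.069133 − 1000 = 1033.538 − 1000 = 33.54 per mil

33.5 per mil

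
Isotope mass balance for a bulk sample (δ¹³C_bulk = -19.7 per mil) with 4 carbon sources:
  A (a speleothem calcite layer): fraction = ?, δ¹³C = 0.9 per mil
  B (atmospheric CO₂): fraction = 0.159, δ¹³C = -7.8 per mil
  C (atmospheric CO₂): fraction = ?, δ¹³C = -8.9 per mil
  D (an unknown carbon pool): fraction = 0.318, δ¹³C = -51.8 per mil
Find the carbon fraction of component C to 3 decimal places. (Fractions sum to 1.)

Let f_C and f_A be the unknown fractions; fractions sum to 1 so f_C + f_A = 0.523.
Mass balance: Σ fᵢ·δᵢ = δ_bulk ⇒ f_C·(-8.9) + f_A·(0.9) = -19.7 − (-17.713) = -1.987
Substitute f_A = 0.523 − f_C:
f_C·(-8.9 − 0.9) = -1.987 − 0.523×(0.9) = -2.458
f_C = -2.458 / -9.8 = 0.2508

0.251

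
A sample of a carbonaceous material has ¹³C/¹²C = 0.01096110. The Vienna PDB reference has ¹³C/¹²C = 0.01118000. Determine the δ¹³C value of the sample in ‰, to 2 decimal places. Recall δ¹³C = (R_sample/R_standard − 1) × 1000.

δ¹³C = (R_sample / R_standard − 1) × 1000
R_sample / R_standard = 0.01096110 / 0.01118000 = 0.980420
δ¹³C = (0.980420 − 1) × 1000 = -19.580‰

-19.58‰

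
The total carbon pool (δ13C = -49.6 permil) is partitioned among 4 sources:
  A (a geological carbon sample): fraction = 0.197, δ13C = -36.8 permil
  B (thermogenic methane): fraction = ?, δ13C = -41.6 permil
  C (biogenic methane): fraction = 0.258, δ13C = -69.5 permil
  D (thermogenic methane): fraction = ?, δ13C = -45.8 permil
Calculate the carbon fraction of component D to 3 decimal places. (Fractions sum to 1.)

0.416

Let f_D and f_B be the unknown fractions; fractions sum to 1 so f_D + f_B = 0.545.
Mass balance: Σ fᵢ·δᵢ = δ_bulk ⇒ f_D·(-45.8) + f_B·(-41.6) = -49.6 − (-25.181) = -24.419
Substitute f_B = 0.545 − f_D:
f_D·(-45.8 − -41.6) = -24.419 − 0.545×(-41.6) = -1.747
f_D = -1.747 / -4.2 = 0.4160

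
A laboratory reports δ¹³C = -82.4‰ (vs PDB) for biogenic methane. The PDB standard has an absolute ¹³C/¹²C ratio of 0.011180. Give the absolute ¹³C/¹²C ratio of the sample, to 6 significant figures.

R_sample = R_standard × (δ¹³C/1000 + 1)
R_sample = 0.011180 × (-82.4/1000 + 1) = 0.011180 × 0.917600
R_sample = 0.0102588

0.0102588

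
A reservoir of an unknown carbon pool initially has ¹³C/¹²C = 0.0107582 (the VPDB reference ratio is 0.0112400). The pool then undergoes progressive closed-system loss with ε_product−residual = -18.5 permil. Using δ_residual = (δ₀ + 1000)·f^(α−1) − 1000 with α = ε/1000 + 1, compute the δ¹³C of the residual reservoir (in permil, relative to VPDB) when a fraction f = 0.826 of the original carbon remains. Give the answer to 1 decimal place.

-39.5 permil

δ₀ = (0.0107582/0.0112400 − 1)×1000 = (0.957135 − 1)×1000 = -42.865 permil
α − 1 = ε/1000 = -0.0185
f^(α−1) = 0.826^(-0.0185) = 1.003543
δ_res = (-42.865 + 1000) × 1.003543 − 1000 = 960.526 − 1000 = -39.47 permil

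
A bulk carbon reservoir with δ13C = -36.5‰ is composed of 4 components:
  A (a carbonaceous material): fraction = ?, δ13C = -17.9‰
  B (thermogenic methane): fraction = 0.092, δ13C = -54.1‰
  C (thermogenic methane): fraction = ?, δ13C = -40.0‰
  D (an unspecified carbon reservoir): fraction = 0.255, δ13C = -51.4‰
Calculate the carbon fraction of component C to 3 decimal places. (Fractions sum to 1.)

0.304

Let f_C and f_A be the unknown fractions; fractions sum to 1 so f_C + f_A = 0.653.
Mass balance: Σ fᵢ·δᵢ = δ_bulk ⇒ f_C·(-40.0) + f_A·(-17.9) = -36.5 − (-18.084) = -18.416
Substitute f_A = 0.653 − f_C:
f_C·(-40.0 − -17.9) = -18.416 − 0.653×(-17.9) = -6.727
f_C = -6.727 / -22.1 = 0.3044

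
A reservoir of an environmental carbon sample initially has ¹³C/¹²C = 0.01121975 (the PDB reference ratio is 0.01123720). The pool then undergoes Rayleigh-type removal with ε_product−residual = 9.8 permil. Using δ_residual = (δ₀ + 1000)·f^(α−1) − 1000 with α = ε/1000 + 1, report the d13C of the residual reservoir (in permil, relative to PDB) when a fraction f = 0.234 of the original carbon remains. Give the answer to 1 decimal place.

-15.7 permil

δ₀ = (0.01121975/0.01123720 − 1)×1000 = (0.998447 − 1)×1000 = -1.553 permil
α − 1 = ε/1000 = 0.0098
f^(α−1) = 0.234^(0.0098) = 0.985867
δ_res = (-1.553 + 1000) × 0.985867 − 1000 = 984.336 − 1000 = -15.66 permil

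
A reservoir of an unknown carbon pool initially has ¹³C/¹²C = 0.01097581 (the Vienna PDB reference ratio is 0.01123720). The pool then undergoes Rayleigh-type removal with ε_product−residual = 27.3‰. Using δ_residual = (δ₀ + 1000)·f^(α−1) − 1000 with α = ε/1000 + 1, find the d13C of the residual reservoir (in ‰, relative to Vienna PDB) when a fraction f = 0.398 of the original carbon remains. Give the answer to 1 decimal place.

-47.5‰

δ₀ = (0.01097581/0.01123720 − 1)×1000 = (0.976739 − 1)×1000 = -23.261‰
α − 1 = ε/1000 = 0.0273
f^(α−1) = 0.398^(0.0273) = 0.975162
δ_res = (-23.261 + 1000) × 0.975162 − 1000 = 952.479 − 1000 = -47.52‰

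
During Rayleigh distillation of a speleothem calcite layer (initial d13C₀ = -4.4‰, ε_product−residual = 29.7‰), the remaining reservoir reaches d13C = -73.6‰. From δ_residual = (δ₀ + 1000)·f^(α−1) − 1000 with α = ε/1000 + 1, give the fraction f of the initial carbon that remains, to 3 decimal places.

0.088

α − 1 = ε/1000 = 0.0297
(δ_res + 1000)/(δ₀ + 1000) = (-73.6 + 1000)/(-4.4 + 1000) = 926.4/995.6 = 0.930494
f = 0.930494^(1/0.0297) = exp(ln(0.930494)/0.0297) = exp(-0.07204/0.0297)
f = exp(-2.4256) = 0.0884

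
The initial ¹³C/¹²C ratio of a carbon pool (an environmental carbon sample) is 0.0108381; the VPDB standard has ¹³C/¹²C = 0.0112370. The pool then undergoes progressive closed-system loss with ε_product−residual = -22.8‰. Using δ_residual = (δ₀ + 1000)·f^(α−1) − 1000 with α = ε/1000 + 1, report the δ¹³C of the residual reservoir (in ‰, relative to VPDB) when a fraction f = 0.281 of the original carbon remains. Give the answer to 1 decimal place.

-7.2‰

δ₀ = (0.0108381/0.0112370 − 1)×1000 = (0.964501 − 1)×1000 = -35.499‰
α − 1 = ε/1000 = -0.0228
f^(α−1) = 0.281^(-0.0228) = 1.029365
δ_res = (-35.499 + 1000) × 1.029365 − 1000 = 992.824 − 1000 = -7.18‰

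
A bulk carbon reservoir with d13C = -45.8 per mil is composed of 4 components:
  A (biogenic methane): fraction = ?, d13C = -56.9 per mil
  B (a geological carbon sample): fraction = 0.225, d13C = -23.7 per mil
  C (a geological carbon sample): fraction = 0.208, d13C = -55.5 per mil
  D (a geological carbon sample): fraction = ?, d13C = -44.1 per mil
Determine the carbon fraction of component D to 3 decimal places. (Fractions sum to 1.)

0.261

Let f_D and f_A be the unknown fractions; fractions sum to 1 so f_D + f_A = 0.567.
Mass balance: Σ fᵢ·δᵢ = δ_bulk ⇒ f_D·(-44.1) + f_A·(-56.9) = -45.8 − (-16.877) = -28.923
Substitute f_A = 0.567 − f_D:
f_D·(-44.1 − -56.9) = -28.923 − 0.567×(-56.9) = 3.339
f_D = 3.339 / 12.8 = 0.2608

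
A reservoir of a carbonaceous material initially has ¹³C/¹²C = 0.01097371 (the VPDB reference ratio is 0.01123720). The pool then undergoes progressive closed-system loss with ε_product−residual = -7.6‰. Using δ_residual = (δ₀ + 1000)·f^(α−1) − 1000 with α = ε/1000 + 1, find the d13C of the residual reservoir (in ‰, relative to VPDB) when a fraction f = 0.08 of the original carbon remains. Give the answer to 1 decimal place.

δ₀ = (0.01097371/0.01123720 − 1)×1000 = (0.976552 − 1)×1000 = -23.448‰
α − 1 = ε/1000 = -0.0076
f^(α−1) = 0.08^(-0.0076) = 1.019381
δ_res = (-23.448 + 1000) × 1.019381 − 1000 = 995.478 − 1000 = -4.52‰

-4.5‰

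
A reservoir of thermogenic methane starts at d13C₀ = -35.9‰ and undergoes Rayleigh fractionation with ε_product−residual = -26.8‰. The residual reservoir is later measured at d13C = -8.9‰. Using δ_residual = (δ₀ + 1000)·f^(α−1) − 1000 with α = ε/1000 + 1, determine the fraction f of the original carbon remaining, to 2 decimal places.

0.36

α − 1 = ε/1000 = -0.0268
(δ_res + 1000)/(δ₀ + 1000) = (-8.9 + 1000)/(-35.9 + 1000) = 991.1/964.1 = 1.028005
f = 1.028005^(1/-0.0268) = exp(ln(1.028005)/-0.0268) = exp(0.02762/-0.0268)
f = exp(-1.0306) = 0.3568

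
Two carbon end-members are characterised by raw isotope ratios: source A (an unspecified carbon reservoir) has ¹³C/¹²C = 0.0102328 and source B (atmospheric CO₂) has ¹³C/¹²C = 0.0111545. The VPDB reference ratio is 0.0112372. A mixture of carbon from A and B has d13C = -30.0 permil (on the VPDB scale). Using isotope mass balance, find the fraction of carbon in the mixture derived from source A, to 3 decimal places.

δ_A = (0.0102328/0.0112372 − 1)×1000 = (0.910618 − 1)×1000 = -89.382 permil
δ_B = (0.0111545/0.0112372 − 1)×1000 = (0.992641 − 1)×1000 = -7.359 permil
f_A = (δ_mix − δ_B)/(δ_A − δ_B) = (-30.0 − (-7.359))/(-89.382 − (-7.359))
f_A = -22.641 / -82.022 = 0.2760

0.276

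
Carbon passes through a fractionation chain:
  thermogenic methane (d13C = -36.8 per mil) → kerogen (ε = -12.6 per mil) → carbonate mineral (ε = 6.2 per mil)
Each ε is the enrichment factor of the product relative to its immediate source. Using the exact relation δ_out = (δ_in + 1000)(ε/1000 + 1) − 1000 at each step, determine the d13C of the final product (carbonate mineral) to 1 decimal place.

step 1: δ = (-36.80 + 1000)·(-12.6/1000 + 1) − 1000 = -48.94 per mil
step 2: δ = (-48.94 + 1000)·(6.2/1000 + 1) − 1000 = -43.04 per mil

-43.0 per mil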